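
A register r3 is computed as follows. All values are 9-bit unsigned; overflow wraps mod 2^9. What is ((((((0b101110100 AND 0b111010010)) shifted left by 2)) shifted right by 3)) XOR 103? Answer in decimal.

0b101110100 = 101110100
0b111010010 = 111010010
→ AND → 101010000 = 336
→ shifted left by 2 (mod 2^9) → 101000000 = 320
→ shifted right by 3 → 000101000 = 40
103 = 001100111
→ XOR → 001001111 = 79

79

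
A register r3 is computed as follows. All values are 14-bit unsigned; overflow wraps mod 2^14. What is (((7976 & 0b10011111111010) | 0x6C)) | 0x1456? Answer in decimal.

6014

7976 = 01111100101000
0b10011111111010 = 10011111111010
→ & → 00011100101000 = 1832
0x6C = 00000001101100
→ | → 00011101101100 = 1900
0x1456 = 01010001010110
→ | → 01011101111110 = 6014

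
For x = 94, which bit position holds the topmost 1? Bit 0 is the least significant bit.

6

94 = 1011110
The topmost 1 is at position 6 (since 2^6 = 64 ≤ 94 < 128).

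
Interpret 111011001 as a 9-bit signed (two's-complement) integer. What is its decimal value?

pattern = 111011001 (MSB is 1 ⇒ negative)
Invert: 000100110, add 1 → 000100111 = 39, so the value is -39.
(Equivalently: 473 - 2^9 = 473 - 512 = -39.)

-39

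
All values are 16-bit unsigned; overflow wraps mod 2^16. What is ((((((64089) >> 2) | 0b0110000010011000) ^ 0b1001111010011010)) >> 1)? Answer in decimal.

28674

64089 = 1111101001011001
→ >> 2 → 0011111010010110 = 16022
0b0110000010011000 = 0110000010011000
→ | → 0111111010011110 = 32414
0b1001111010011010 = 1001111010011010
→ ^ → 1110000000000100 = 57348
→ >> 1 → 0111000000000010 = 28674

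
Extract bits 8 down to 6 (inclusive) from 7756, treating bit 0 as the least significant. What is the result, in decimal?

v = 1111001001100
Shift right by 6: 1111001
Mask low 3 bits: 001 = 1

1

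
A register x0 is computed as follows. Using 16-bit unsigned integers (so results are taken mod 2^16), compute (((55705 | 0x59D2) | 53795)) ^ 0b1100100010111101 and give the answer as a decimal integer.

4934

55705 = 1101100110011001
0x59D2 = 0101100111010010
→ | → 1101100111011011 = 55771
53795 = 1101001000100011
→ | → 1101101111111011 = 56315
0b1100100010111101 = 1100100010111101
→ ^ → 0001001101000110 = 4934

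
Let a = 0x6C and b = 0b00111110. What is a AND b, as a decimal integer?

0x6C = 1101100
b = 0111110
AND → 0101100 = 44

44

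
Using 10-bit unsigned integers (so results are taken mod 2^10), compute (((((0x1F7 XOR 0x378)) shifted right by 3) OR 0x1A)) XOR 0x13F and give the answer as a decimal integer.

356

0x1F7 = 0111110111
0x378 = 1101111000
→ XOR → 1010001111 = 655
→ shifted right by 3 → 0001010001 = 81
0x1A = 0000011010
→ OR → 0001011011 = 91
0x13F = 0100111111
→ XOR → 0101100100 = 356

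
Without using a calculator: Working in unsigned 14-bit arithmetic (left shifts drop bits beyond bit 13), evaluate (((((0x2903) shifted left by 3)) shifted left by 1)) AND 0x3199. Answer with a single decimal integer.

0x2903 = 10100100000011
→ shifted left by 3 (mod 2^14) → 00100000011000 = 2072
→ shifted left by 1 (mod 2^14) → 01000000110000 = 4144
0x3199 = 11000110011001
→ AND → 01000000010000 = 4112

4112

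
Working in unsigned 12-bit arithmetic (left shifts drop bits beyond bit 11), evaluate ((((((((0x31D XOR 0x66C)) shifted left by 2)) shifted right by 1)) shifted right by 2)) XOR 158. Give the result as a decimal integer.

0x31D = 001100011101
0x66C = 011001101100
→ XOR → 010101110001 = 1393
→ shifted left by 2 (mod 2^12) → 010111000100 = 1476
→ shifted right by 1 → 001011100010 = 738
→ shifted right by 2 → 000010111000 = 184
158 = 000010011110
→ XOR → 000000100110 = 38

38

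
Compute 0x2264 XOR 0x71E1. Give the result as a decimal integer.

0x2264 = 010001001100100
0x71E1 = 111000111100001
XOR → 101001110000101 = 21381

21381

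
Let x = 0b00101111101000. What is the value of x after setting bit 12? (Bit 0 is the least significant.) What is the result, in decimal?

7144

x = 00101111101000
bit 12 is currently 0; set it via x | (1 << 12) = x | 4096
→ 01101111101000 = 7144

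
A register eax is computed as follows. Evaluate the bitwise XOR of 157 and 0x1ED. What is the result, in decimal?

368

157 = 010011101
0x1ED = 111101101
XOR → 101110000 = 368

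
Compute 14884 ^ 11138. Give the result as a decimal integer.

4518

14884 = 11101000100100
11138 = 10101110000010
XOR → 01000110100110 = 4518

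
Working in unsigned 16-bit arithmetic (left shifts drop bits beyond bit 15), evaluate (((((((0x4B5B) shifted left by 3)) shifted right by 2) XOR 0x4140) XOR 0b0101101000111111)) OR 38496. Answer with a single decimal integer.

0x4B5B = 0100101101011011
→ shifted left by 3 (mod 2^16) → 0101101011011000 = 23256
→ shifted right by 2 → 0001011010110110 = 5814
0x4140 = 0100000101000000
→ XOR → 0101011111110110 = 22518
0b0101101000111111 = 0101101000111111
→ XOR → 0000110111001001 = 3529
38496 = 1001011001100000
→ OR → 1001111111101001 = 40937

40937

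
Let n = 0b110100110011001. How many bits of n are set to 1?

8

n = 110100110011001
Count the 1s: 1 + 1 + 1 + 1 + 1 + 1 + 1 + 1 = 8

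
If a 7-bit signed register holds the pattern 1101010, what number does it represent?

-22

pattern = 1101010 (MSB is 1 ⇒ negative)
Invert: 0010101, add 1 → 0010110 = 22, so the value is -22.
(Equivalently: 106 - 2^7 = 106 - 128 = -22.)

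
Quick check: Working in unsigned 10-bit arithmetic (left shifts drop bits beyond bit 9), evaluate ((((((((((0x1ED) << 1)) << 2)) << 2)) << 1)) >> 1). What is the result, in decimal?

0x1ED = 0111101101
→ << 1 (mod 2^10) → 1111011010 = 986
→ << 2 (mod 2^10) → 1101101000 = 872
→ << 2 (mod 2^10) → 0110100000 = 416
→ << 1 (mod 2^10) → 1101000000 = 832
→ >> 1 → 0110100000 = 416

416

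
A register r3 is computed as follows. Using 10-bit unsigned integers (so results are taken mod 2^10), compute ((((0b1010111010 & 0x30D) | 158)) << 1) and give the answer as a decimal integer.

0b1010111010 = 1010111010
0x30D = 1100001101
→ & → 1000001000 = 520
158 = 0010011110
→ | → 1010011110 = 670
→ << 1 (mod 2^10) → 0100111100 = 316

316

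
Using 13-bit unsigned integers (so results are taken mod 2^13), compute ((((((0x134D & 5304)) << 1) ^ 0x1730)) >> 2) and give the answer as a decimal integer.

1480

0x134D = 1001101001101
5304 = 1010010111000
→ & → 1000000001000 = 4104
→ << 1 (mod 2^13) → 0000000010000 = 16
0x1730 = 1011100110000
→ ^ → 1011100100000 = 5920
→ >> 2 → 0010111001000 = 1480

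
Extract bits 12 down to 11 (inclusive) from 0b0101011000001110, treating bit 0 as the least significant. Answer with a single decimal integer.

2

v = 0101011000001110
Shift right by 11: 01010
Mask low 2 bits: 10 = 2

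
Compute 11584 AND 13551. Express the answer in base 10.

11584 = 10110101000000
13551 = 11010011101111
AND → 10010001000000 = 9280

9280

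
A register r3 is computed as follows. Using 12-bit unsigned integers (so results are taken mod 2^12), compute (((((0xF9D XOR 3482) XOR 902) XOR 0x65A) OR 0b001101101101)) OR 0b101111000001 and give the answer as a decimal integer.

4095

0xF9D = 111110011101
3482 = 110110011010
→ XOR → 001000000111 = 519
902 = 001110000110
→ XOR → 000110000001 = 385
0x65A = 011001011010
→ XOR → 011111011011 = 2011
0b001101101101 = 001101101101
→ OR → 011111111111 = 2047
0b101111000001 = 101111000001
→ OR → 111111111111 = 4095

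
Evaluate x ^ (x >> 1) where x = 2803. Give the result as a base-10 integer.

3978

x = 101011110011 = 2803
x>>1 = 010101111001
XOR  = 111110001010 = 3978
(x ^ (x >> 1) gives the standard binary-reflected Gray code of x.)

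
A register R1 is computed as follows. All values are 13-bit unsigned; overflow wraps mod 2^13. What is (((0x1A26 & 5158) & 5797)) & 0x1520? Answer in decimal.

0x1A26 = 1101000100110
5158 = 1010000100110
→ & → 1000000100110 = 4134
5797 = 1011010100101
→ & → 1000000100100 = 4132
0x1520 = 1010100100000
→ & → 1000000100000 = 4128

4128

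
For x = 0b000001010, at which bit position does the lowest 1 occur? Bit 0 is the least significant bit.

0b000001010 = 1010
Trailing zeros: 1, so the lowest set bit is bit 1 (value 2).

1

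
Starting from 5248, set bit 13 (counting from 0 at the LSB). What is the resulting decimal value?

13440

x = 0001010010000000
bit 13 is currently 0; set it via x | (1 << 13) = x | 8192
→ 0011010010000000 = 13440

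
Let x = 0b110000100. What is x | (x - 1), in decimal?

391

x = 110000100 = 388
x - 1 = 110000011
OR    = 110000111 = 391
(x | (x - 1) sets all bits below the lowest set bit.)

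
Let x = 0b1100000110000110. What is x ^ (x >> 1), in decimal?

41285

x = 1100000110000110 = 49542
x>>1 = 0110000011000011
XOR  = 1010000101000101 = 41285
(x ^ (x >> 1) gives the standard binary-reflected Gray code of x.)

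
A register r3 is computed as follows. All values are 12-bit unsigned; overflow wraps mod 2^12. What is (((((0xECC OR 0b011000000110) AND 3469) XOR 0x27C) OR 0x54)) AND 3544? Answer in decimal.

0xECC = 111011001100
0b011000000110 = 011000000110
→ OR → 111011001110 = 3790
3469 = 110110001101
→ AND → 110010001100 = 3212
0x27C = 001001111100
→ XOR → 111011110000 = 3824
0x54 = 000001010100
→ OR → 111011110100 = 3828
3544 = 110111011000
→ AND → 110011010000 = 3280

3280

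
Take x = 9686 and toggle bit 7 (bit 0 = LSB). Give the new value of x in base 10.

9558

x = 10010111010110
bit 7 is currently 1; toggle it via x ^ (1 << 7) = x ^ 128
→ 10010101010110 = 9558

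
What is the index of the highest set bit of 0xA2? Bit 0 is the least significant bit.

7

0xA2 = 10100010
The topmost 1 is at position 7 (since 2^7 = 128 ≤ 162 < 256).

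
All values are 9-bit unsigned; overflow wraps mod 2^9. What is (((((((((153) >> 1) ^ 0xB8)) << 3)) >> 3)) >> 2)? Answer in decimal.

153 = 010011001
→ >> 1 → 001001100 = 76
0xB8 = 010111000
→ ^ → 011110100 = 244
→ << 3 (mod 2^9) → 110100000 = 416
→ >> 3 → 000110100 = 52
→ >> 2 → 000001101 = 13

13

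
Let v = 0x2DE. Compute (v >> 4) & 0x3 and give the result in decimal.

v = 1011011110
Shift right by 4: 101101
Mask low 2 bits: 01 = 1

1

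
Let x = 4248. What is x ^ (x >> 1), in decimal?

x = 1000010011000 = 4248
x>>1 = 0100001001100
XOR  = 1100011010100 = 6356
(x ^ (x >> 1) gives the standard binary-reflected Gray code of x.)

6356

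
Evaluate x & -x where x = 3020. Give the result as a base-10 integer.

x = 101111001100 = 3020
-x (two's complement) = …010000110100
AND   = 000000000100 = 4
(x & -x isolates the lowest set bit of x.)

4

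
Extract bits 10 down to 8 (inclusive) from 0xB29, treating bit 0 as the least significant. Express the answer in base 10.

v = 101100101001
Shift right by 8: 1011
Mask low 3 bits: 011 = 3

3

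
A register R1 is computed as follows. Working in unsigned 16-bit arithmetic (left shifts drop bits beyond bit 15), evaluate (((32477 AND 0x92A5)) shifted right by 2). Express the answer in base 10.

32477 = 0111111011011101
0x92A5 = 1001001010100101
→ AND → 0001001010000101 = 4741
→ shifted right by 2 → 0000010010100001 = 1185

1185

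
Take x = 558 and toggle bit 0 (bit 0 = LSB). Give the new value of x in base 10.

x = 1000101110
bit 0 is currently 0; toggle it via x ^ (1 << 0) = x ^ 1
→ 1000101111 = 559

559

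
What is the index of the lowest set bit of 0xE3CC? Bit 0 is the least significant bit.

0xE3CC = 1110001111001100
Trailing zeros: 2, so the lowest set bit is bit 2 (value 4).

2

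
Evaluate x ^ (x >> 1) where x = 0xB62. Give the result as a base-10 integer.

3795

x = 101101100010 = 2914
x>>1 = 010110110001
XOR  = 111011010011 = 3795
(x ^ (x >> 1) gives the standard binary-reflected Gray code of x.)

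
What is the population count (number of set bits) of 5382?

5

5382 = 1010100000110
Count the 1s: 1 + 1 + 1 + 1 + 1 = 5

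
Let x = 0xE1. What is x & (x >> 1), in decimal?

x = 11100001 = 225
x>>1 = 01110000
AND  = 01100000 = 96
(x & (x >> 1) has a 1 wherever x has two consecutive 1 bits.)

96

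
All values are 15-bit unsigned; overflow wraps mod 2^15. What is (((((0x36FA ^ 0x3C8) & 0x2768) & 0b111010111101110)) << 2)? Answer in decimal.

5248

0x36FA = 011011011111010
0x3C8 = 000001111001000
→ ^ → 011010100110010 = 13618
0x2768 = 010011101101000
→ & → 010010100100000 = 9504
0b111010111101110 = 111010111101110
→ & → 010010100100000 = 9504
→ << 2 (mod 2^15) → 001010010000000 = 5248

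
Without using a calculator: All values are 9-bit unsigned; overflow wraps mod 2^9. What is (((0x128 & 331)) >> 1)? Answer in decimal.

132

0x128 = 100101000
331 = 101001011
→ & → 100001000 = 264
→ >> 1 → 010000100 = 132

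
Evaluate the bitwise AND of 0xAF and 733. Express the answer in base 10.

0xAF = 0010101111
733 = 1011011101
AND → 0010001101 = 141

141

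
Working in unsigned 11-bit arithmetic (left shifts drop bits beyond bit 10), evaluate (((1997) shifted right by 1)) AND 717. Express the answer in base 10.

1997 = 11111001101
→ shifted right by 1 → 01111100110 = 998
717 = 01011001101
→ AND → 01011000100 = 708

708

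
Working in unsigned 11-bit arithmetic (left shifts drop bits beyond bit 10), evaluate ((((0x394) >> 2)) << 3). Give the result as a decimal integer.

0x394 = 01110010100
→ >> 2 → 00011100101 = 229
→ << 3 (mod 2^11) → 11100101000 = 1832

1832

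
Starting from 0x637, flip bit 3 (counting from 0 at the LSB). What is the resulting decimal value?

x = 11000110111
bit 3 is currently 0; toggle it via x ^ (1 << 3) = x ^ 8
→ 11000111111 = 1599

1599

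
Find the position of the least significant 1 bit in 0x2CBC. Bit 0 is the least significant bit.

0x2CBC = 10110010111100
Trailing zeros: 2, so the lowest set bit is bit 2 (value 4).

2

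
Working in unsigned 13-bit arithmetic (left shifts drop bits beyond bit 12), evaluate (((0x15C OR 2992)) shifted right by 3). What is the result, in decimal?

0x15C = 0000101011100
2992 = 0101110110000
→ OR → 0101111111100 = 3068
→ shifted right by 3 → 0000101111111 = 383

383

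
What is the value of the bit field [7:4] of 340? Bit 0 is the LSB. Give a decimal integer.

5

v = 00101010100
Shift right by 4: 0010101
Mask low 4 bits: 0101 = 5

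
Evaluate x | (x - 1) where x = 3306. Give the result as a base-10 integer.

3307

x = 110011101010 = 3306
x - 1 = 110011101001
OR    = 110011101011 = 3307
(x | (x - 1) sets all bits below the lowest set bit.)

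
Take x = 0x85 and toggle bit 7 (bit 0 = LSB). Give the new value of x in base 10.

5

x = 10000101
bit 7 is currently 1; toggle it via x ^ (1 << 7) = x ^ 128
→ 00000101 = 5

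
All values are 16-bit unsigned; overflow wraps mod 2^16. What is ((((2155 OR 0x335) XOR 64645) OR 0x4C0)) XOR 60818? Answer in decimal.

2155 = 0000100001101011
0x335 = 0000001100110101
→ OR → 0000101101111111 = 2943
64645 = 1111110010000101
→ XOR → 1111011111111010 = 63482
0x4C0 = 0000010011000000
→ OR → 1111011111111010 = 63482
60818 = 1110110110010010
→ XOR → 0001101001101000 = 6760

6760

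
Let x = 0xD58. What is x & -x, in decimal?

x = 110101011000 = 3416
-x (two's complement) = …001010101000
AND   = 000000001000 = 8
(x & -x isolates the lowest set bit of x.)

8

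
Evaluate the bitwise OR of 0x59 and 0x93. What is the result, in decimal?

0x59 = 01011001
0x93 = 10010011
 OR → 11011011 = 219

219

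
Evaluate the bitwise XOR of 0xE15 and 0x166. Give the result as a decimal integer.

0xE15 = 111000010101
0x166 = 000101100110
XOR → 111101110011 = 3955

3955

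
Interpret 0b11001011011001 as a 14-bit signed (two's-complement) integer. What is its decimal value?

-3367

pattern = 11001011011001 (MSB is 1 ⇒ negative)
Invert: 00110100100110, add 1 → 00110100100111 = 3367, so the value is -3367.
(Equivalently: 13017 - 2^14 = 13017 - 16384 = -3367.)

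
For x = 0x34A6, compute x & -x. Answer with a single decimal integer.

x = 11010010100110 = 13478
-x (two's complement) = …00101101011010
AND   = 00000000000010 = 2
(x & -x isolates the lowest set bit of x.)

2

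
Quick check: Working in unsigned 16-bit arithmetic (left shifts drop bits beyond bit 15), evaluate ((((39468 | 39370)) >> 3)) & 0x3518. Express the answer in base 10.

39468 = 1001101000101100
39370 = 1001100111001010
→ | → 1001101111101110 = 39918
→ >> 3 → 0001001101111101 = 4989
0x3518 = 0011010100011000
→ & → 0001000100011000 = 4376

4376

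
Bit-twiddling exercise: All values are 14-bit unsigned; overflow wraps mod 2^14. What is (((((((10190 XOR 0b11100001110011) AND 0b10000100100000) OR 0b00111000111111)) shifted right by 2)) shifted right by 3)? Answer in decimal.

121

10190 = 10011111001110
0b11100001110011 = 11100001110011
→ XOR → 01111110111101 = 8125
0b10000100100000 = 10000100100000
→ AND → 00000100100000 = 288
0b00111000111111 = 00111000111111
→ OR → 00111100111111 = 3903
→ shifted right by 2 → 00001111001111 = 975
→ shifted right by 3 → 00000001111001 = 121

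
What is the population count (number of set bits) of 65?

65 = 1000001
Count the 1s: 1 + 1 = 2

2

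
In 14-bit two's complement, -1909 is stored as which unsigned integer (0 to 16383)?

1909 in 14 bits: 00011101110101
Invert: 11100010001010
Add 1:  11100010001011 = 14475
(Check: 2^14 - 1909 = 16384 - 1909 = 14475.)

14475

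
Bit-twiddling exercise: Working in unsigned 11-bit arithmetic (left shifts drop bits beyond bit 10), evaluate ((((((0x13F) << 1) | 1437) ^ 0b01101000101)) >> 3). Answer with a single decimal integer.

0x13F = 00100111111
→ << 1 (mod 2^11) → 01001111110 = 638
1437 = 10110011101
→ | → 11111111111 = 2047
0b01101000101 = 01101000101
→ ^ → 10010111010 = 1210
→ >> 3 → 00010010111 = 151

151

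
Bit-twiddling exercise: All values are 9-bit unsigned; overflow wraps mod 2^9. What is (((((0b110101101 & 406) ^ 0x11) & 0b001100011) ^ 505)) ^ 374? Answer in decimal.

0b110101101 = 110101101
406 = 110010110
→ & → 110000100 = 388
0x11 = 000010001
→ ^ → 110010101 = 405
0b001100011 = 001100011
→ & → 000000001 = 1
505 = 111111001
→ ^ → 111111000 = 504
374 = 101110110
→ ^ → 010001110 = 142

142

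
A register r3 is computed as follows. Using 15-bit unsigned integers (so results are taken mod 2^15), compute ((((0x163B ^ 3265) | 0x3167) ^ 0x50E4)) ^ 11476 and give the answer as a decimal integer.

18383

0x163B = 001011000111011
3265 = 000110011000001
→ ^ → 001101011111010 = 6906
0x3167 = 011000101100111
→ | → 011101111111111 = 15359
0x50E4 = 101000011100100
→ ^ → 110101100011011 = 27419
11476 = 010110011010100
→ ^ → 100011111001111 = 18383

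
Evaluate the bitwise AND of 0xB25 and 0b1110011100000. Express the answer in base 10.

0xB25 = 0101100100101
b = 1110011100000
AND → 0100000100000 = 2080

2080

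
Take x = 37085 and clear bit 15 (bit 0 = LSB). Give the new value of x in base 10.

4317

x = 1001000011011101
bit 15 is currently 1; clear it via x & ~(1 << 15) = x & ~32768
→ 0001000011011101 = 4317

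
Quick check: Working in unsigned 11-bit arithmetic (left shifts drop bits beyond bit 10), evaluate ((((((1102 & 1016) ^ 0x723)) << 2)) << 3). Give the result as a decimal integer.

1102 = 10001001110
1016 = 01111111000
→ & → 00001001000 = 72
0x723 = 11100100011
→ ^ → 11101101011 = 1899
→ << 2 (mod 2^11) → 10110101100 = 1452
→ << 3 (mod 2^11) → 10101100000 = 1376

1376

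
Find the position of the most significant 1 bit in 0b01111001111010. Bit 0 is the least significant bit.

12

0b01111001111010 = 1111001111010
The topmost 1 is at position 12 (since 2^12 = 4096 ≤ 7802 < 8192).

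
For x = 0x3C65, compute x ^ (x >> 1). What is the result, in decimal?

8791

x = 11110001100101 = 15461
x>>1 = 01111000110010
XOR  = 10001001010111 = 8791
(x ^ (x >> 1) gives the standard binary-reflected Gray code of x.)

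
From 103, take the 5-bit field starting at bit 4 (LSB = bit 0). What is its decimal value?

v = 0001100111
Shift right by 4: 000110
Mask low 5 bits: 00110 = 6

6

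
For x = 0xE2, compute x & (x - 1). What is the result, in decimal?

224

x = 11100010 = 226
x - 1 = 11100001
AND   = 11100000 = 224
(x & (x - 1) clears the lowest set bit of x.)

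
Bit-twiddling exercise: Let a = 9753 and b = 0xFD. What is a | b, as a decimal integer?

9753 = 10011000011001
0xFD = 00000011111101
 OR → 10011011111101 = 9981

9981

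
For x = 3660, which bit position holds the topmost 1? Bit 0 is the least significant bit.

11

3660 = 111001001100
The topmost 1 is at position 11 (since 2^11 = 2048 ≤ 3660 < 4096).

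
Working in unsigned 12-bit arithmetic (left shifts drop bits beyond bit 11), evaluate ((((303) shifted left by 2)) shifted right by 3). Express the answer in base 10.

303 = 000100101111
→ shifted left by 2 (mod 2^12) → 010010111100 = 1212
→ shifted right by 3 → 000010010111 = 151

151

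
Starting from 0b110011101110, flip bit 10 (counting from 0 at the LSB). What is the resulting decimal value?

2286

x = 110011101110
bit 10 is currently 1; toggle it via x ^ (1 << 10) = x ^ 1024
→ 100011101110 = 2286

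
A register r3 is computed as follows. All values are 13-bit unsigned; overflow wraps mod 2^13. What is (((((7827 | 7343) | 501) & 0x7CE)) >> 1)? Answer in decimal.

999

7827 = 1111010010011
7343 = 1110010101111
→ | → 1111010111111 = 7871
501 = 0000111110101
→ | → 1111111111111 = 8191
0x7CE = 0011111001110
→ & → 0011111001110 = 1998
→ >> 1 → 0001111100111 = 999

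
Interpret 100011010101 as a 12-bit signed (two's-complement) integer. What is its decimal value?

pattern = 100011010101 (MSB is 1 ⇒ negative)
Invert: 011100101010, add 1 → 011100101011 = 1835, so the value is -1835.
(Equivalently: 2261 - 2^12 = 2261 - 4096 = -1835.)

-1835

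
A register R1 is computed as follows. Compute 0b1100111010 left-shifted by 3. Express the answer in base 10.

6608

x = 0001100111010
shift left by 3 → 1100111010000 = 6608
(equivalently, 826 × 2^3 = 826 × 8)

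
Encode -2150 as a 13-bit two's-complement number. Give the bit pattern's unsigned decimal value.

2150 in 13 bits: 0100001100110
Invert: 1011110011001
Add 1:  1011110011010 = 6042
(Check: 2^13 - 2150 = 8192 - 2150 = 6042.)

6042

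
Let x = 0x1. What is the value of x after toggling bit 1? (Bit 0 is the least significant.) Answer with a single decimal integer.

x = 00000001
bit 1 is currently 0; toggle it via x ^ (1 << 1) = x ^ 2
→ 00000011 = 3

3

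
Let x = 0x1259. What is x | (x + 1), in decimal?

4699

x = 1001001011001 = 4697
x + 1 = 1001001011010
OR    = 1001001011011 = 4699
(x | (x + 1) sets the lowest cleared bit.)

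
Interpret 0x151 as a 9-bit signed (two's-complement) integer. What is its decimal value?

-175

pattern = 101010001 (MSB is 1 ⇒ negative)
Invert: 010101110, add 1 → 010101111 = 175, so the value is -175.
(Equivalently: 337 - 2^9 = 337 - 512 = -175.)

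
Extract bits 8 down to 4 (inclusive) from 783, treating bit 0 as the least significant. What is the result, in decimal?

16

v = 1100001111
Shift right by 4: 110000
Mask low 5 bits: 10000 = 16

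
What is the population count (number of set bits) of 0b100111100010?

6

n = 100111100010
Count the 1s: 1 + 1 + 1 + 1 + 1 + 1 = 6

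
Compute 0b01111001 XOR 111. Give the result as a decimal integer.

a = 1111001
111 = 1101111
XOR → 0010110 = 22

22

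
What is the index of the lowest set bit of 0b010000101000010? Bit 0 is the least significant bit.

0b010000101000010 = 10000101000010
Trailing zeros: 1, so the lowest set bit is bit 1 (value 2).

1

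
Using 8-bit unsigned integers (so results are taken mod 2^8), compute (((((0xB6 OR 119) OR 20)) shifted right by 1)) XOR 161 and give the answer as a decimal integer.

218

0xB6 = 10110110
119 = 01110111
→ OR → 11110111 = 247
20 = 00010100
→ OR → 11110111 = 247
→ shifted right by 1 → 01111011 = 123
161 = 10100001
→ XOR → 11011010 = 218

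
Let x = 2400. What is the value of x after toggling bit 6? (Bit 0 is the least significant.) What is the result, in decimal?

x = 100101100000
bit 6 is currently 1; toggle it via x ^ (1 << 6) = x ^ 64
→ 100100100000 = 2336

2336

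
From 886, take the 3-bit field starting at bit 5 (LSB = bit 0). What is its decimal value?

3

v = 01101110110
Shift right by 5: 011011
Mask low 3 bits: 011 = 3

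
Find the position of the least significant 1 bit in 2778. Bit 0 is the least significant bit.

1

2778 = 101011011010
Trailing zeros: 1, so the lowest set bit is bit 1 (value 2).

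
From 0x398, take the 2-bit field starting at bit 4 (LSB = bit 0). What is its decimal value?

v = 001110011000
Shift right by 4: 00111001
Mask low 2 bits: 01 = 1

1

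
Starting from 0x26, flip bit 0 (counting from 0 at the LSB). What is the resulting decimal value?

x = 000100110
bit 0 is currently 0; toggle it via x ^ (1 << 0) = x ^ 1
→ 000100111 = 39

39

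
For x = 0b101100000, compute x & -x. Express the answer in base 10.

32

x = 101100000 = 352
-x (two's complement) = …010100000
AND   = 000100000 = 32
(x & -x isolates the lowest set bit of x.)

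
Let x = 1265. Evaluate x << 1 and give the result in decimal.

2530

1265 = 010011110001
shift left by 1 → 100111100010 = 2530
(equivalently, 1265 × 2^1 = 1265 × 2)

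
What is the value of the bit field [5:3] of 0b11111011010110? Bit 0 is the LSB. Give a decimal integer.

v = 11111011010110
Shift right by 3: 11111011010
Mask low 3 bits: 010 = 2

2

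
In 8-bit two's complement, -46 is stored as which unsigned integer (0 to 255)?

46 in 8 bits: 00101110
Invert: 11010001
Add 1:  11010010 = 210
(Check: 2^8 - 46 = 256 - 46 = 210.)

210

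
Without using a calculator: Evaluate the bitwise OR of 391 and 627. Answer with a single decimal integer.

1015

391 = 0110000111
627 = 1001110011
 OR → 1111110111 = 1015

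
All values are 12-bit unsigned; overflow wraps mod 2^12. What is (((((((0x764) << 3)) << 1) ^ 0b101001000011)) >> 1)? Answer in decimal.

1537

0x764 = 011101100100
→ << 3 (mod 2^12) → 101100100000 = 2848
→ << 1 (mod 2^12) → 011001000000 = 1600
0b101001000011 = 101001000011
→ ^ → 110000000011 = 3075
→ >> 1 → 011000000001 = 1537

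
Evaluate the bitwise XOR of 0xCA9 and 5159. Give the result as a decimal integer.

6286

0xCA9 = 0110010101001
5159 = 1010000100111
XOR → 1100010001110 = 6286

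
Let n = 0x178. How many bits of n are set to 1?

5

0x178 = 101111000
Count the 1s: 1 + 1 + 1 + 1 + 1 = 5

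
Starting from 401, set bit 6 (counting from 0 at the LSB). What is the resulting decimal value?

465

x = 110010001
bit 6 is currently 0; set it via x | (1 << 6) = x | 64
→ 111010001 = 465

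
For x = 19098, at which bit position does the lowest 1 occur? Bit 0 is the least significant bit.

19098 = 100101010011010
Trailing zeros: 1, so the lowest set bit is bit 1 (value 2).

1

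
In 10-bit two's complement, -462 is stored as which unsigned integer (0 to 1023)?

462 in 10 bits: 0111001110
Invert: 1000110001
Add 1:  1000110010 = 562
(Check: 2^10 - 462 = 1024 - 462 = 562.)

562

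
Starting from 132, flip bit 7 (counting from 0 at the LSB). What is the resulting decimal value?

4

x = 010000100
bit 7 is currently 1; toggle it via x ^ (1 << 7) = x ^ 128
→ 000000100 = 4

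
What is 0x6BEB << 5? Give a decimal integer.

884064

0x6BEB = 00000110101111101011
shift left by 5 → 11010111110101100000 = 884064
(equivalently, 27627 × 2^5 = 27627 × 32)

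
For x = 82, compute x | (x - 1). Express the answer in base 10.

x = 1010010 = 82
x - 1 = 1010001
OR    = 1010011 = 83
(x | (x - 1) sets all bits below the lowest set bit.)

83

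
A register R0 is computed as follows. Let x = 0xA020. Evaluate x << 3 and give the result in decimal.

0xA020 = 0001010000000100000
shift left by 3 → 1010000000100000000 = 327936
(equivalently, 40992 × 2^3 = 40992 × 8)

327936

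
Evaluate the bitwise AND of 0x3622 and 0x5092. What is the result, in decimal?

0x3622 = 011011000100010
0x5092 = 101000010010010
AND → 001000000000010 = 4098

4098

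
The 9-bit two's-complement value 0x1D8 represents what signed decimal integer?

pattern = 111011000 (MSB is 1 ⇒ negative)
Invert: 000100111, add 1 → 000101000 = 40, so the value is -40.
(Equivalently: 472 - 2^9 = 472 - 512 = -40.)

-40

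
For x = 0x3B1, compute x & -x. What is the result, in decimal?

x = 1110110001 = 945
-x (two's complement) = …0001001111
AND   = 0000000001 = 1
(x & -x isolates the lowest set bit of x.)

1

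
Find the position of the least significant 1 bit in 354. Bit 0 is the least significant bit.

354 = 101100010
Trailing zeros: 1, so the lowest set bit is bit 1 (value 2).

1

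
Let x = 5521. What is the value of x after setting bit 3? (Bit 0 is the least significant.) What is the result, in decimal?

x = 01010110010001
bit 3 is currently 0; set it via x | (1 << 3) = x | 8
→ 01010110011001 = 5529

5529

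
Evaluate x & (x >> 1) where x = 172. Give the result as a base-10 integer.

x = 10101100 = 172
x>>1 = 01010110
AND  = 00000100 = 4
(x & (x >> 1) has a 1 wherever x has two consecutive 1 bits.)

4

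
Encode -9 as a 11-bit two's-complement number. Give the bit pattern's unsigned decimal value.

2039

9 in 11 bits: 00000001001
Invert: 11111110110
Add 1:  11111110111 = 2039
(Check: 2^11 - 9 = 2048 - 9 = 2039.)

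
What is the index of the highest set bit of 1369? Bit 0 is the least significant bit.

10

1369 = 10101011001
The topmost 1 is at position 10 (since 2^10 = 1024 ≤ 1369 < 2048).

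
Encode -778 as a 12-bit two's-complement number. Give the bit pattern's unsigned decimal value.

3318

778 in 12 bits: 001100001010
Invert: 110011110101
Add 1:  110011110110 = 3318
(Check: 2^12 - 778 = 4096 - 778 = 3318.)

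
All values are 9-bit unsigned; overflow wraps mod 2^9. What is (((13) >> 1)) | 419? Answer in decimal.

13 = 000001101
→ >> 1 → 000000110 = 6
419 = 110100011
→ | → 110100111 = 423

423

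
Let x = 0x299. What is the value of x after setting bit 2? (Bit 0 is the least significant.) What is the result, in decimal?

669

x = 01010011001
bit 2 is currently 0; set it via x | (1 << 2) = x | 4
→ 01010011101 = 669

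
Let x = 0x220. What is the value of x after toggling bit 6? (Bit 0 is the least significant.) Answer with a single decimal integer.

608

x = 1000100000
bit 6 is currently 0; toggle it via x ^ (1 << 6) = x ^ 64
→ 1001100000 = 608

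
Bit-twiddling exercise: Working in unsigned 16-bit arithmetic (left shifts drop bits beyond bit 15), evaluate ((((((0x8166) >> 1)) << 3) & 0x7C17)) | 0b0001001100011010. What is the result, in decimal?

5914

0x8166 = 1000000101100110
→ >> 1 → 0100000010110011 = 16563
→ << 3 (mod 2^16) → 0000010110011000 = 1432
0x7C17 = 0111110000010111
→ & → 0000010000010000 = 1040
0b0001001100011010 = 0001001100011010
→ | → 0001011100011010 = 5914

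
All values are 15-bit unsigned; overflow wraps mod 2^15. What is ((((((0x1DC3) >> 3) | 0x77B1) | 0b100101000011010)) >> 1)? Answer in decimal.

0x1DC3 = 001110111000011
→ >> 3 → 000001110111000 = 952
0x77B1 = 111011110110001
→ | → 111011110111001 = 30649
0b100101000011010 = 100101000011010
→ | → 111111110111011 = 32699
→ >> 1 → 011111111011101 = 16349

16349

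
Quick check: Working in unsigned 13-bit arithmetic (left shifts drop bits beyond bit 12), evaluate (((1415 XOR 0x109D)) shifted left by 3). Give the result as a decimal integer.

1415 = 0010110000111
0x109D = 1000010011101
→ XOR → 1010100011010 = 5402
→ shifted left by 3 (mod 2^13) → 0100011010000 = 2256

2256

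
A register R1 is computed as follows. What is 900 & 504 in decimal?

900 = 1110000100
504 = 0111111000
AND → 0110000000 = 384

384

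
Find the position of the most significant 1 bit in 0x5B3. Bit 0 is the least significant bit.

10

0x5B3 = 10110110011
The topmost 1 is at position 10 (since 2^10 = 1024 ≤ 1459 < 2048).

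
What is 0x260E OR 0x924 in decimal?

12078

0x260E = 10011000001110
0x924 = 00100100100100
 OR → 10111100101110 = 12078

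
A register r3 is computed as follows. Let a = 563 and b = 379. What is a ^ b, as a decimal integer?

563 = 1000110011
379 = 0101111011
XOR → 1101001000 = 840

840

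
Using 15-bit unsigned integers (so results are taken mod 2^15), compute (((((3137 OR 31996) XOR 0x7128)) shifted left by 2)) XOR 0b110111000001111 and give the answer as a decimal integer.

3137 = 000110001000001
31996 = 111110011111100
→ OR → 111110011111101 = 31997
0x7128 = 111000100101000
→ XOR → 000110111010101 = 3541
→ shifted left by 2 (mod 2^15) → 011011101010100 = 14164
0b110111000001111 = 110111000001111
→ XOR → 101100101011011 = 22875

22875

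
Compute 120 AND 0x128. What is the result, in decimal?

120 = 001111000
0x128 = 100101000
AND → 000101000 = 40

40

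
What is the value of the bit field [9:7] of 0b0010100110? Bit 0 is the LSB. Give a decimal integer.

1

v = 0010100110
Shift right by 7: 001
Mask low 3 bits: 001 = 1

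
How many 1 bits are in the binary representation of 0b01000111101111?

n = 1000111101111
Count the 1s: 1 + 1 + 1 + 1 + 1 + 1 + 1 + 1 + 1 = 9

9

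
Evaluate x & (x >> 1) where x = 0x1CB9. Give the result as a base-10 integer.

x = 1110010111001 = 7353
x>>1 = 0111001011100
AND  = 0110000011000 = 3096
(x & (x >> 1) has a 1 wherever x has two consecutive 1 bits.)

3096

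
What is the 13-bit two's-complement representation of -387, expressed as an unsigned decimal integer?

387 in 13 bits: 0000110000011
Invert: 1111001111100
Add 1:  1111001111101 = 7805
(Check: 2^13 - 387 = 8192 - 387 = 7805.)

7805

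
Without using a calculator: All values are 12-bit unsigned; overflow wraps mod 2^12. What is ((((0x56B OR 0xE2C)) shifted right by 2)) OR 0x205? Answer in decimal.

0x56B = 010101101011
0xE2C = 111000101100
→ OR → 111101101111 = 3951
→ shifted right by 2 → 001111011011 = 987
0x205 = 001000000101
→ OR → 001111011111 = 991

991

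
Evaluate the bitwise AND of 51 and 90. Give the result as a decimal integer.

51 = 0110011
90 = 1011010
AND → 0010010 = 18

18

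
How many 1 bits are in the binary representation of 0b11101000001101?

7

n = 11101000001101
Count the 1s: 1 + 1 + 1 + 1 + 1 + 1 + 1 = 7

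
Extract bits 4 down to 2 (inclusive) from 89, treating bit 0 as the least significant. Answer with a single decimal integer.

v = 00001011001
Shift right by 2: 000010110
Mask low 3 bits: 110 = 6

6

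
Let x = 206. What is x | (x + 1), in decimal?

x = 11001110 = 206
x + 1 = 11001111
OR    = 11001111 = 207
(x | (x + 1) sets the lowest cleared bit.)

207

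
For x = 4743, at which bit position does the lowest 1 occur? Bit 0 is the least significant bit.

0

4743 = 1001010000111
Trailing zeros: 0, so the lowest set bit is bit 0 (value 1).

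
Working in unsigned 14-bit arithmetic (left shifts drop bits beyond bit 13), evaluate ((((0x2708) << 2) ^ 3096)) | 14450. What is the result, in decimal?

0x2708 = 10011100001000
→ << 2 (mod 2^14) → 01110000100000 = 7200
3096 = 00110000011000
→ ^ → 01000000111000 = 4152
14450 = 11100001110010
→ | → 11100001111010 = 14458

14458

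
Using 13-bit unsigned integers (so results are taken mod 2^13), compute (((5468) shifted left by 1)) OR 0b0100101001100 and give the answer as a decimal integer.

3068

5468 = 1010101011100
→ shifted left by 1 (mod 2^13) → 0101010111000 = 2744
0b0100101001100 = 0100101001100
→ OR → 0101111111100 = 3068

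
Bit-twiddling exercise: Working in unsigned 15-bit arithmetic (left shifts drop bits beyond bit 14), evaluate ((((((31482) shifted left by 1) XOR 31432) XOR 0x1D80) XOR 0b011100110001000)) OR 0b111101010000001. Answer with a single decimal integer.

31482 = 111101011111010
→ shifted left by 1 (mod 2^15) → 111010111110100 = 30196
31432 = 111101011001000
→ XOR → 000111100111100 = 3900
0x1D80 = 001110110000000
→ XOR → 001001010111100 = 4796
0b011100110001000 = 011100110001000
→ XOR → 010101100110100 = 11060
0b111101010000001 = 111101010000001
→ OR → 111101110110101 = 31669

31669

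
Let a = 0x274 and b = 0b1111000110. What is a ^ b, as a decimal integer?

434

0x274 = 1001110100
b = 1111000110
XOR → 0110110010 = 434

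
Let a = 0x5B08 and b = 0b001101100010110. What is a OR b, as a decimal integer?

23326

0x5B08 = 101101100001000
b = 001101100010110
 OR → 101101100011110 = 23326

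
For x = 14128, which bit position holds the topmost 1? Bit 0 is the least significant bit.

14128 = 11011100110000
The topmost 1 is at position 13 (since 2^13 = 8192 ≤ 14128 < 16384).

13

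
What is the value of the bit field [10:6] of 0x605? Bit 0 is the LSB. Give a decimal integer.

24

v = 11000000101
Shift right by 6: 11000
Mask low 5 bits: 11000 = 24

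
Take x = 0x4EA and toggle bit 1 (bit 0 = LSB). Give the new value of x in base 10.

1256

x = 10011101010
bit 1 is currently 1; toggle it via x ^ (1 << 1) = x ^ 2
→ 10011101000 = 1256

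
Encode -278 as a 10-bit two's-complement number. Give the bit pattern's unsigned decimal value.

746

278 in 10 bits: 0100010110
Invert: 1011101001
Add 1:  1011101010 = 746
(Check: 2^10 - 278 = 1024 - 278 = 746.)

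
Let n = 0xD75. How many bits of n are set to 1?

8

0xD75 = 110101110101
Count the 1s: 1 + 1 + 1 + 1 + 1 + 1 + 1 + 1 = 8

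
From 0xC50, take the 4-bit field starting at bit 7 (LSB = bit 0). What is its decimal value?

v = 110001010000
Shift right by 7: 11000
Mask low 4 bits: 1000 = 8

8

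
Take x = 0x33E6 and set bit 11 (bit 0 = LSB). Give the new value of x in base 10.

x = 0011001111100110
bit 11 is currently 0; set it via x | (1 << 11) = x | 2048
→ 0011101111100110 = 15334

15334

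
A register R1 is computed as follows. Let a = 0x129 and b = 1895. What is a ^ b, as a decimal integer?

1614

0x129 = 00100101001
1895 = 11101100111
XOR → 11001001110 = 1614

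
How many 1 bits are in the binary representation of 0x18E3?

7

0x18E3 = 1100011100011
Count the 1s: 1 + 1 + 1 + 1 + 1 + 1 + 1 = 7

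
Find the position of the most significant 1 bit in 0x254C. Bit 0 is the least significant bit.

0x254C = 10010101001100
The topmost 1 is at position 13 (since 2^13 = 8192 ≤ 9548 < 16384).

13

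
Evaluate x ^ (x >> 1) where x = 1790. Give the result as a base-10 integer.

1409

x = 11011111110 = 1790
x>>1 = 01101111111
XOR  = 10110000001 = 1409
(x ^ (x >> 1) gives the standard binary-reflected Gray code of x.)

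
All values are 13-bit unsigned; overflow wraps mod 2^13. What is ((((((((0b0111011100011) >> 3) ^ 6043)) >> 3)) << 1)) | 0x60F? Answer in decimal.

1951

0b0111011100011 = 0111011100011
→ >> 3 → 0000111011100 = 476
6043 = 1011110011011
→ ^ → 1011001000111 = 5703
→ >> 3 → 0001011001000 = 712
→ << 1 (mod 2^13) → 0010110010000 = 1424
0x60F = 0011000001111
→ | → 0011110011111 = 1951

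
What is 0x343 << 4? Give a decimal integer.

13360

0x343 = 00001101000011
shift left by 4 → 11010000110000 = 13360
(equivalently, 835 × 2^4 = 835 × 16)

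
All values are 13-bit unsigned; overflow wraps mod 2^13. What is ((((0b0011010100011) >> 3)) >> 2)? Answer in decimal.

53

0b0011010100011 = 0011010100011
→ >> 3 → 0000011010100 = 212
→ >> 2 → 0000000110101 = 53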